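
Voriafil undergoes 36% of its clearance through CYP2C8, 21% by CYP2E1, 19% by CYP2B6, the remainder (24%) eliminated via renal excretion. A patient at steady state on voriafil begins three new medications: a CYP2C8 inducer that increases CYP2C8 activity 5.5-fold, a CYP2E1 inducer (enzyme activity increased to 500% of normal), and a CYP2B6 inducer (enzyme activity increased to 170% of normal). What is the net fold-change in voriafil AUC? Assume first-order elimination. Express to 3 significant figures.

The CYP2C8 pathway (36% of clearance) increases to 5.5× activity: 0.36 × 5.5 = 1.98.
The CYP2E1 pathway (21% of clearance) rises to 5× activity: 0.21 × 5 = 1.05.
The CYP2B6 pathway (19% of clearance) is boosted to 1.7× activity: 0.19 × 1.7 = 0.323.
The remaining 24% of clearance is unaffected.
Relative clearance = 1.98 + 1.05 + 0.323 + 0.24 = 3.593.
Because AUC varies inversely with clearance, the combined effect is 1 / 3.593 = 0.278.

0.278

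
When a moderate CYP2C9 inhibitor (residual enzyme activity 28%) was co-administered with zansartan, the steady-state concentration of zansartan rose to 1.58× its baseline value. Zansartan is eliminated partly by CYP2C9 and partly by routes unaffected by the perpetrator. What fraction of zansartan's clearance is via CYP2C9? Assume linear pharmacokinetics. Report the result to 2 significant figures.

Write x for the fraction cleared via CYP2C9. The observed steady-state concentration change means clearance fell to 1/1.58 = 0.6329 of baseline.
Only the CYP2C9 route changed, so 0.6329 = x·0.28 + (1 − x), giving x = 0.51.

0.51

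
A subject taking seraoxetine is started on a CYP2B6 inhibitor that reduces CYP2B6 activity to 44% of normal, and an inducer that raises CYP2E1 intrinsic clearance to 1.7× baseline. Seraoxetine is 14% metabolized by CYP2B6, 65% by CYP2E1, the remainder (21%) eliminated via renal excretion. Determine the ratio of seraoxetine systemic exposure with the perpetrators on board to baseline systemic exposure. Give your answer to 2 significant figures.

0.73

The CYP2B6 pathway (14% of clearance) falls to 0.44× activity: 0.14 × 0.44 = 0.0616.
The CYP2E1 pathway (65% of clearance) increases to 1.7× activity: 0.65 × 1.7 = 1.105.
The remaining 21% of clearance is unaffected.
Relative clearance = 0.0616 + 1.105 + 0.21 = 1.3766.
Systemic exposure ∝ 1/CL: fold-change = 1 / 1.3766 = 0.73.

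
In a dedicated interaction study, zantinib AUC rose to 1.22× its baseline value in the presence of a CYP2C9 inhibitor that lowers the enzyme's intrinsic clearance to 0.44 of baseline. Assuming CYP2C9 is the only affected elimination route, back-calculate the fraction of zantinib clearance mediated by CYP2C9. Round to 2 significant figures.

Write x for the fraction cleared via CYP2C9. The observed AUC change means clearance fell to 1/1.22 = 0.8197 of baseline.
Only the CYP2C9 route changed, so 0.8197 = x·0.44 + (1 − x), giving x = 0.32.

0.32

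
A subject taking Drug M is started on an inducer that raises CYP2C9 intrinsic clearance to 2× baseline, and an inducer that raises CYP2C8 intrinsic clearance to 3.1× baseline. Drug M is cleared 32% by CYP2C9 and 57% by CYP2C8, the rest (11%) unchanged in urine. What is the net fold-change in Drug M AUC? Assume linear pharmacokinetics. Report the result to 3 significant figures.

0.397

The CYP2C9 pathway (32% of clearance) rises to 2× activity: 0.32 × 2 = 0.64.
The CYP2C8 pathway (57% of clearance) rises to 3.1× activity: 0.57 × 3.1 = 1.767.
Non-CYP routes (11%) are unchanged.
Relative clearance = 0.64 + 1.767 + 0.11 = 2.517.
Net AUC ratio = 1 / 2.517 = 0.397.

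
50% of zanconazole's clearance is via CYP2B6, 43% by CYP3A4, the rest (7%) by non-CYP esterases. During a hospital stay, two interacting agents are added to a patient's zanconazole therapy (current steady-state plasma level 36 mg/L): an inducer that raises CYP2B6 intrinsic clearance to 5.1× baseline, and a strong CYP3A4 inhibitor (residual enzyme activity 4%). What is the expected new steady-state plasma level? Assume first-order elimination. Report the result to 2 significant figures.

The CYP2B6 pathway (50% of clearance) is boosted to 5.1× activity: 0.5 × 5.1 = 2.55.
The CYP3A4 pathway (43% of clearance) drops to 0.04× activity: 0.43 × 0.04 = 0.0172.
The remaining 7% of clearance is unaffected.
CL_new/CL_old = 2.55 + 0.0172 + 0.07 = 2.6372.
Steady-state plasma level ∝ 1/CL: new value = 36 / 2.6372 = 14 mg/L.

14 mg/L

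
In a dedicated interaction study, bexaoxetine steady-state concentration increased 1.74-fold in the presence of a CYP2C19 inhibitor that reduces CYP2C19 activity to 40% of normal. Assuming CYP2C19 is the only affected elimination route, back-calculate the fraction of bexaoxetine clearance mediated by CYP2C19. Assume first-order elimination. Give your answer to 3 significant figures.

Call the CYP2C19 fraction fm. After the interaction, CL_new/CL_old = fm × 0.4 + (1 − fm).
Steady-state concentration ratio = 1 / (new CL fraction), so new CL fraction = 1 / 1.74 = 0.5747.
fm × 0.4 + 1 − fm = 0.5747  ⇒  fm × (0.4 − 1) = −0.4253  ⇒  fm = 0.709.

0.709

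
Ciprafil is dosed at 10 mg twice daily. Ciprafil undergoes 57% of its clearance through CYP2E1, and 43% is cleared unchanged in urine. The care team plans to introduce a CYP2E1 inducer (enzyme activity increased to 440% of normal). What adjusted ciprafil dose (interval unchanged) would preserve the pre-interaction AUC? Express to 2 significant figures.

29 mg

CYP2E1: 0.57 × 4.4 = 2.508
Other: 0.43 (unchanged)
CL_new/CL_old = 2.508 + 0.43 = 2.938.
Css,avg = (dose rate)/CL, so holding Css fixed requires dose ∝ CL: 10 × 2.938 = 29 mg.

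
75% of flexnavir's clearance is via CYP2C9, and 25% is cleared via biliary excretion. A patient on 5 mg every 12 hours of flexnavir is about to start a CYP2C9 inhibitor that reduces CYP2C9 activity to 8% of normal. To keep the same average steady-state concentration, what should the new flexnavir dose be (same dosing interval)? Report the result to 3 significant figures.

The CYP2C9 pathway (75% of clearance) falls to 0.08× activity: 0.75 × 0.08 = 0.06.
Non-CYP routes (25%) are unchanged.
Relative clearance = 0.06 + 0.25 = 0.31.
To maintain the same steady-state level, dose must scale with clearance: new dose = 5 × 0.31 = 1.55 mg.

1.55 mg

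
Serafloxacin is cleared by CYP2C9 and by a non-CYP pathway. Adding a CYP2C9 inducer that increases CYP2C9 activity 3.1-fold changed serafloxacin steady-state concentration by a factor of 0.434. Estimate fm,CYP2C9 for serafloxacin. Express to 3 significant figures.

CL'/CL = 1 / 0.434 = 2.304
3.1·fm + (1 − fm) = 2.304
fm = (2.304 − 1) / (3.1 − 1) = 0.621

0.621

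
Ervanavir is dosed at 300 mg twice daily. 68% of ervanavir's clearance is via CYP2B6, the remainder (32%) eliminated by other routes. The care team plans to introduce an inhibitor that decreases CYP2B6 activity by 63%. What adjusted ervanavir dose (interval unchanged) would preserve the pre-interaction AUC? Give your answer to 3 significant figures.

171 mg

CYP2B6: 0.68 × 0.37 = 0.2516
Other: 0.32 (unchanged)
CL_new/CL_old = 0.2516 + 0.32 = 0.5716.
Css,avg = (dose rate)/CL, so holding Css fixed requires dose ∝ CL: 300 × 0.5716 = 171 mg.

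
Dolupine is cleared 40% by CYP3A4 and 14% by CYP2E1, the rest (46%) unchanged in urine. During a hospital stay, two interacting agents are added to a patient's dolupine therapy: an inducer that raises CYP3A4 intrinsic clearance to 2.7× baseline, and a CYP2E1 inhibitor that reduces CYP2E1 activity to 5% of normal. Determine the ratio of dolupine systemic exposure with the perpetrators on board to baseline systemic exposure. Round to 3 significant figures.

0.646

The CYP3A4 pathway (40% of clearance) increases to 2.7× activity: 0.4 × 2.7 = 1.08.
The CYP2E1 pathway (14% of clearance) drops to 0.05× activity: 0.14 × 0.05 = 0.007.
Non-CYP routes (46%) are unchanged.
New clearance relative to baseline: 1.08 + 0.007 + 0.46 = 1.547.
Because systemic exposure varies inversely with clearance, the combined effect is 1 / 1.547 = 0.646.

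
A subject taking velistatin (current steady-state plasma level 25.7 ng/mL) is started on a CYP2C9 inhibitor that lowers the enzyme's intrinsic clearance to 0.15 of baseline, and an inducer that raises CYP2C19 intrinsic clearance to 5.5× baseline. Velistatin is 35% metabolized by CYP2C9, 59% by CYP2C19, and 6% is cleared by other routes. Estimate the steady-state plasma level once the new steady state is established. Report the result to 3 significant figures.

The CYP2C9 pathway (35% of clearance) falls to 0.15× activity: 0.35 × 0.15 = 0.0525.
The CYP2C19 pathway (59% of clearance) rises to 5.5× activity: 0.59 × 5.5 = 3.245.
Non-CYP routes (6%) are unchanged.
New clearance relative to baseline: 0.0525 + 3.245 + 0.06 = 3.3575.
Dividing the baseline by the relative clearance: 25.7 / 3.3575 = 7.65 ng/mL.

7.65 ng/mL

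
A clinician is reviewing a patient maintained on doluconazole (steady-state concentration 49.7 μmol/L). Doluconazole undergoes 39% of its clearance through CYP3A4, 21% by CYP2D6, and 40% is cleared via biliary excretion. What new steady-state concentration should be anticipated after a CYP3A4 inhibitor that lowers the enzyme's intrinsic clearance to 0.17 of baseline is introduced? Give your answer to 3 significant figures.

73.5 μmol/L

CYP3A4: 0.39 × 0.17 = 0.0663
CYP2D6: 0.21 (unchanged)
Other: 0.4 (unchanged)
Relative clearance = 0.0663 + 0.21 + 0.4 = 0.6763.
Steady-state concentration ∝ 1/CL, so new value = 49.7 / 0.6763 = 73.5 μmol/L.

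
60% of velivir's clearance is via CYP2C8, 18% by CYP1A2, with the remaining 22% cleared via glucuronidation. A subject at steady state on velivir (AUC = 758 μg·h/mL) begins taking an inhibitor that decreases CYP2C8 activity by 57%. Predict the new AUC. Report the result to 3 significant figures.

The CYP2C8 pathway (60% of clearance) is reduced to 0.43× activity: 0.6 × 0.43 = 0.258.
CYP1A2 (18%) and the residual 22% are unaffected.
Relative clearance = 0.258 + 0.18 + 0.22 = 0.658.
New AUC = baseline ÷ relative clearance = 758 / 0.658 = 1.15 × 10³ μg·h/mL.

1.15 × 10³ μg·h/mL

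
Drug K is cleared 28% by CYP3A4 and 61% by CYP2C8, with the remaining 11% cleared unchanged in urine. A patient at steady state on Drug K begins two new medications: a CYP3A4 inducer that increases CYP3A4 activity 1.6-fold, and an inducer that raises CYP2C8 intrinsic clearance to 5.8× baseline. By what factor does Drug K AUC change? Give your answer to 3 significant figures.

The CYP3A4 pathway (28% of clearance) is boosted to 1.6× activity: 0.28 × 1.6 = 0.448.
The CYP2C8 pathway (61% of clearance) is boosted to 5.8× activity: 0.61 × 5.8 = 3.538.
The remaining 11% of clearance is unaffected.
Relative clearance = 0.448 + 3.538 + 0.11 = 4.096.
AUC ∝ 1/CL: fold-change = 1 / 4.096 = 0.244.

0.244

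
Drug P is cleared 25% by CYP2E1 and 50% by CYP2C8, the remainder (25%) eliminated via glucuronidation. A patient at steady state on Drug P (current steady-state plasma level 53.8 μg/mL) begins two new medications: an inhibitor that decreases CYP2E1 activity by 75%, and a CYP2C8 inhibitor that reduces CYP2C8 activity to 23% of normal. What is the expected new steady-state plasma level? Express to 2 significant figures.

The CYP2E1 pathway (25% of clearance) falls to 0.25× activity: 0.25 × 0.25 = 0.0625.
The CYP2C8 pathway (50% of clearance) falls to 0.23× activity: 0.5 × 0.23 = 0.115.
The remaining 25% of clearance is unaffected.
CL_new/CL_old = 0.0625 + 0.115 + 0.25 = 0.4275.
New steady-state plasma level = 53.8 / 0.4275 = 1.3 × 10² μg/mL (concentration scales inversely with clearance).

1.3 × 10² μg/mL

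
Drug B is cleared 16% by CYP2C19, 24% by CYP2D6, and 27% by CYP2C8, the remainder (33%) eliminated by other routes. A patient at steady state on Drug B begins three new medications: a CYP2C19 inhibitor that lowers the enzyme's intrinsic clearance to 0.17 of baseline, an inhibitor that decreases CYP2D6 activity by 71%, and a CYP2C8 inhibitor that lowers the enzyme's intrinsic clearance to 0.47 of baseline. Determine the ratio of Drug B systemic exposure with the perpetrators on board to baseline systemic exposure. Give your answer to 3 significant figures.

1.81

CYP2C19: 0.16 × 0.17 = 0.0272
CYP2D6: 0.24 × 0.29 = 0.0696
CYP2C8: 0.27 × 0.47 = 0.1269
Other: 0.33 (unchanged)
New clearance relative to baseline: 0.0272 + 0.0696 + 0.1269 + 0.33 = 0.5537.
Net systemic exposure ratio = 1 / 0.5537 = 1.81.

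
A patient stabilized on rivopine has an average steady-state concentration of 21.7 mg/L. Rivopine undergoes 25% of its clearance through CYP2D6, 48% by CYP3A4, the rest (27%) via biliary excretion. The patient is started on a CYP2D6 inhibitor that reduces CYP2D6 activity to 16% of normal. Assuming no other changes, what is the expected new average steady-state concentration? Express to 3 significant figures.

The CYP2D6 pathway (25% of clearance) is reduced to 0.16× activity: 0.25 × 0.16 = 0.04.
CYP3A4 (48%) and the residual 27% are unaffected.
CL_new/CL_old = 0.04 + 0.48 + 0.27 = 0.79.
Average steady-state concentration ∝ 1/CL, so new value = 21.7 / 0.79 = 27.5 mg/L.

27.5 mg/L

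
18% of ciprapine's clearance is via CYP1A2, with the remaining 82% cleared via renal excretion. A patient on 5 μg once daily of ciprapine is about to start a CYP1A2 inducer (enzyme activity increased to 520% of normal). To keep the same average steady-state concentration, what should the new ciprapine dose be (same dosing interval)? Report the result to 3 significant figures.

8.78 μg

The CYP1A2 pathway (18% of clearance) rises to 5.2× activity: 0.18 × 5.2 = 0.936.
The remaining 82% of clearance is unaffected.
Relative clearance = 0.936 + 0.82 = 1.756.
To maintain the same steady-state level, dose must scale with clearance: new dose = 5 × 1.756 = 8.78 μg.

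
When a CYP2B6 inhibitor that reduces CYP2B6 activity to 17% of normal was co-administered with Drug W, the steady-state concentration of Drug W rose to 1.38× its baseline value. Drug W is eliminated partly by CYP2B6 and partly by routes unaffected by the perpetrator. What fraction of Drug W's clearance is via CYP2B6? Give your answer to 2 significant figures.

Let fm be the CYP2B6 fraction. New clearance relative to baseline = fm × 0.17 + (1 − fm).
Steady-state concentration ratio = 1 / (new CL fraction), so new CL fraction = 1 / 1.38 = 0.7246.
fm × 0.17 + 1 − fm = 0.7246  ⇒  fm × (0.17 − 1) = −0.2754  ⇒  fm = 0.33.

0.33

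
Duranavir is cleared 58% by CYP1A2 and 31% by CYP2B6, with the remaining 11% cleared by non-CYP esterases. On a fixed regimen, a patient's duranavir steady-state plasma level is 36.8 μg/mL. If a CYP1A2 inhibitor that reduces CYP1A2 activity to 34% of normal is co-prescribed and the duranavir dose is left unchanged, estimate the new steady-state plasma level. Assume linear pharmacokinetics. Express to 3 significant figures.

59.6 μg/mL

CYP1A2: 0.58 × 0.34 = 0.1972
CYP2B6: 0.31 (unchanged)
Other: 0.11 (unchanged)
Relative clearance = 0.1972 + 0.31 + 0.11 = 0.6172.
New steady-state plasma level = baseline ÷ relative clearance = 36.8 / 0.6172 = 59.6 μg/mL.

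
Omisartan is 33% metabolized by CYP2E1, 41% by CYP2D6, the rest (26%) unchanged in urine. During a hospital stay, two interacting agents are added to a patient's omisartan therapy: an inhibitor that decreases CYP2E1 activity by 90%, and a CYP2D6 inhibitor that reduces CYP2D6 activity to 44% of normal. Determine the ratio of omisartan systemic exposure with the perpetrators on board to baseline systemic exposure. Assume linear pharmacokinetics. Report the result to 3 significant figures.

2.11

The CYP2E1 pathway (33% of clearance) drops to 0.1× activity: 0.33 × 0.1 = 0.033.
The CYP2D6 pathway (41% of clearance) falls to 0.44× activity: 0.41 × 0.44 = 0.1804.
Non-CYP routes (26%) are unchanged.
CL_new/CL_old = 0.033 + 0.1804 + 0.26 = 0.4734.
Net systemic exposure ratio = 1 / 0.4734 = 2.11.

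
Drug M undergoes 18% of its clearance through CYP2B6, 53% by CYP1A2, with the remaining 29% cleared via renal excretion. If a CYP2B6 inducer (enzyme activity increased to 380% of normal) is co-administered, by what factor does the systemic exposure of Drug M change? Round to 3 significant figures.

The CYP2B6 pathway (18% of clearance) is boosted to 3.8× activity: 0.18 × 3.8 = 0.684.
CYP1A2 (53%) and the residual 29% are unaffected.
CL_new/CL_old = 0.684 + 0.53 + 0.29 = 1.504.
Systemic exposure ratio = CL_old/CL_new = 1 / 1.504 = 0.665.

0.665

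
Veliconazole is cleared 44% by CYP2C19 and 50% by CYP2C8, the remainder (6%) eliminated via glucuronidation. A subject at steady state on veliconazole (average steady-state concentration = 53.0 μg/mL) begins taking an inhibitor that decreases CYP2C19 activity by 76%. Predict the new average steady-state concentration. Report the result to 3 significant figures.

The CYP2C19 pathway (44% of clearance) falls to 0.24× activity: 0.44 × 0.24 = 0.1056.
CYP2C8 (50%) and the residual 6% are unaffected.
New clearance relative to baseline: 0.1056 + 0.5 + 0.06 = 0.6656.
Average steady-state concentration ∝ 1/CL, so new value = 53.0 / 0.6656 = 79.6 μg/mL.

79.6 μg/mL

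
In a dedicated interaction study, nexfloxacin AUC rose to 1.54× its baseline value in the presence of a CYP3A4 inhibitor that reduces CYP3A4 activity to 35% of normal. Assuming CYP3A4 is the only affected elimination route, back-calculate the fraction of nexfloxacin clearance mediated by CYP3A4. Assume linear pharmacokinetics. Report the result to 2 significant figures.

Write x for the fraction cleared via CYP3A4. The observed AUC change means clearance fell to 1/1.54 = 0.6494 of baseline.
Only the CYP3A4 route changed, so 0.6494 = x·0.35 + (1 − x), giving x = 0.54.

0.54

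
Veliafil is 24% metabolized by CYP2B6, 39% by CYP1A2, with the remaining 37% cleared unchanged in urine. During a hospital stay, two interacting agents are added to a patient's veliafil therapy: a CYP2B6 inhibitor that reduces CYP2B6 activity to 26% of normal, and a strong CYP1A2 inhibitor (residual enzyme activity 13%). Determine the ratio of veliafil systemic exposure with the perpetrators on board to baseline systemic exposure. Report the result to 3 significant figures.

2.07

The CYP2B6 pathway (24% of clearance) drops to 0.26× activity: 0.24 × 0.26 = 0.0624.
The CYP1A2 pathway (39% of clearance) drops to 0.13× activity: 0.39 × 0.13 = 0.0507.
The remaining 37% of clearance is unaffected.
New clearance relative to baseline: 0.0624 + 0.0507 + 0.37 = 0.4831.
Because systemic exposure varies inversely with clearance, the combined effect is 1 / 0.4831 = 2.07.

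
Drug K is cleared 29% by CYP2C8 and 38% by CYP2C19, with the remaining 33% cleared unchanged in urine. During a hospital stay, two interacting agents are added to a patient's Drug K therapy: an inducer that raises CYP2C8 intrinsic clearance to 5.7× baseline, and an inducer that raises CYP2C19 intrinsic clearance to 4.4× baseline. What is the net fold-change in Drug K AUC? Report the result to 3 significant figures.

0.274

The CYP2C8 pathway (29% of clearance) rises to 5.7× activity: 0.29 × 5.7 = 1.653.
The CYP2C19 pathway (38% of clearance) increases to 4.4× activity: 0.38 × 4.4 = 1.672.
Non-CYP routes (33%) are unchanged.
Relative clearance = 1.653 + 1.672 + 0.33 = 3.655.
Net AUC ratio = 1 / 3.655 = 0.274.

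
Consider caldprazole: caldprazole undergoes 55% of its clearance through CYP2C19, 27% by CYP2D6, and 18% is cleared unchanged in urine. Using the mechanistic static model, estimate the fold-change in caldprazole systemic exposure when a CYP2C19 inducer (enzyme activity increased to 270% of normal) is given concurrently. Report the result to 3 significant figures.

0.517

The CYP2C19 pathway (55% of clearance) rises to 2.7× activity: 0.55 × 2.7 = 1.485.
CYP2D6 (27%) and the residual 18% are unaffected.
CL_new/CL_old = 1.485 + 0.27 + 0.18 = 1.935.
Systemic exposure is inversely proportional to clearance, so the fold-change is 1 / 1.935 = 0.517.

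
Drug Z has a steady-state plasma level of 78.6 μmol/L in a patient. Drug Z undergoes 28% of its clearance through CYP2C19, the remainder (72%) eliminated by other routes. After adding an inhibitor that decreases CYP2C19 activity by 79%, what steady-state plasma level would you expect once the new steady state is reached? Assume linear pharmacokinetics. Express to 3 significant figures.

CYP2C19: 0.28 × 0.21 = 0.0588
Other: 0.72 (unchanged)
CL_new/CL_old = 0.0588 + 0.72 = 0.7788.
New steady-state plasma level = baseline ÷ relative clearance = 78.6 / 0.7788 = 101 μmol/L.

101 μmol/L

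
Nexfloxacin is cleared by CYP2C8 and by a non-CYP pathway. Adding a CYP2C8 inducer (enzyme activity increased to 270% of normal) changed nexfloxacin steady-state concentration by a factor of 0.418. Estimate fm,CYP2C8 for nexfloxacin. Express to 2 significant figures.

Let fm be the CYP2C8 fraction. New clearance relative to baseline = fm × 2.7 + (1 − fm).
Steady-state concentration ratio = 1 / (new CL fraction), so new CL fraction = 1 / 0.418 = 2.392.
fm × 2.7 + 1 − fm = 2.392  ⇒  fm × (2.7 − 1) = 1.392  ⇒  fm = 0.82.

0.82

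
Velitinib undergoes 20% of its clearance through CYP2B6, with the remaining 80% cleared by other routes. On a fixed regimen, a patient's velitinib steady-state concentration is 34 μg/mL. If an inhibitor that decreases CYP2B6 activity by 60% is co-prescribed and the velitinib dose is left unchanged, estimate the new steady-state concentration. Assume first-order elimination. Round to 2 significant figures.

39 μg/mL

The CYP2B6 pathway (20% of clearance) drops to 0.4× activity: 0.2 × 0.4 = 0.08.
The remaining 80% of clearance is unaffected.
Relative clearance = 0.08 + 0.8 = 0.88.
Steady-state concentration ∝ 1/CL, so new value = 34 / 0.88 = 39 μg/mL.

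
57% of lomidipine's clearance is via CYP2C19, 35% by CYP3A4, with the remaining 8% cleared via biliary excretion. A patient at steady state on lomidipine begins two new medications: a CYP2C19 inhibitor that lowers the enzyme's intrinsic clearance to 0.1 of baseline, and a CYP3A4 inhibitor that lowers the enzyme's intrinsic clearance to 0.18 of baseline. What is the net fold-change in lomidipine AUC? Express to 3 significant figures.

The CYP2C19 pathway (57% of clearance) is reduced to 0.1× activity: 0.57 × 0.1 = 0.057.
The CYP3A4 pathway (35% of clearance) falls to 0.18× activity: 0.35 × 0.18 = 0.063.
The remaining 8% of clearance is unaffected.
New clearance relative to baseline: 0.057 + 0.063 + 0.08 = 0.2.
AUC ∝ 1/CL: fold-change = 1 / 0.2 = 5.00.

5.00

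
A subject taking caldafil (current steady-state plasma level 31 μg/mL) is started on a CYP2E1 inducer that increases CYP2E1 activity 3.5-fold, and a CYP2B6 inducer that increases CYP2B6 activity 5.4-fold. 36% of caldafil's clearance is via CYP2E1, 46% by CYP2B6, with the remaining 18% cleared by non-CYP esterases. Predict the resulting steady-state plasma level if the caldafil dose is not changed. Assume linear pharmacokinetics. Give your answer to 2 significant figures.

7.9 μg/mL

CYP2E1: 0.36 × 3.5 = 1.26
CYP2B6: 0.46 × 5.4 = 2.484
Other: 0.18 (unchanged)
CL_new/CL_old = 1.26 + 2.484 + 0.18 = 3.924.
Steady-state plasma level ∝ 1/CL: new value = 31 / 3.924 = 7.9 μg/mL.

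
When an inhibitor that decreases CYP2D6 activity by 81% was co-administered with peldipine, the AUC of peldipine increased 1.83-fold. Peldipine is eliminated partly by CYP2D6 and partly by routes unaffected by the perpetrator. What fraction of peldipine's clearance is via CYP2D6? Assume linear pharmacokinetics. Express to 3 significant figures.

0.560

CL'/CL = 1 / 1.83 = 0.5464
0.19·fm + (1 − fm) = 0.5464
fm = (0.5464 − 1) / (0.19 − 1) = 0.560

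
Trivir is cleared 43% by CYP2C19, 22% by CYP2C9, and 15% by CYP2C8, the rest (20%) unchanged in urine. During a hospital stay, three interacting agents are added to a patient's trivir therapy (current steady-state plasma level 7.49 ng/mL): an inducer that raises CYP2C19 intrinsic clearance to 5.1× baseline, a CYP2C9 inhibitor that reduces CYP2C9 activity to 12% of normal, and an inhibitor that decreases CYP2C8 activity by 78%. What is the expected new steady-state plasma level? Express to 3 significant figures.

3.05 ng/mL

CYP2C19: 0.43 × 5.1 = 2.193
CYP2C9: 0.22 × 0.12 = 0.0264
CYP2C8: 0.15 × 0.22 = 0.033
Other: 0.2 (unchanged)
New clearance relative to baseline: 2.193 + 0.0264 + 0.033 + 0.2 = 2.4524.
New steady-state plasma level = 7.49 / 2.4524 = 3.05 ng/mL (concentration scales inversely with clearance).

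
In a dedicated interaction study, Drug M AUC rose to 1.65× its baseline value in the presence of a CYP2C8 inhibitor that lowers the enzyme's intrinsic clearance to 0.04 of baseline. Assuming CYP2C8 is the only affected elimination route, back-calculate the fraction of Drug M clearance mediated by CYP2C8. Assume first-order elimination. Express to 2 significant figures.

0.41

Call the CYP2C8 fraction fm. After the interaction, CL_new/CL_old = fm × 0.04 + (1 − fm).
AUC ratio = 1 / (new CL fraction), so new CL fraction = 1 / 1.65 = 0.6061.
fm × 0.04 + 1 − fm = 0.6061  ⇒  fm × (0.04 − 1) = −0.3939  ⇒  fm = 0.41.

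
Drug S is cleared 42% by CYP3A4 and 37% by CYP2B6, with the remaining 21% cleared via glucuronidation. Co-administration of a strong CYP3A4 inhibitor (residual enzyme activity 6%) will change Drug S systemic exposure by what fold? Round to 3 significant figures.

The CYP3A4 pathway (42% of clearance) drops to 0.06× activity: 0.42 × 0.06 = 0.0252.
CYP2B6 (37%) and the residual 21% are unaffected.
Relative clearance = 0.0252 + 0.37 + 0.21 = 0.6052.
Systemic exposure is inversely proportional to clearance, so the fold-change is 1 / 0.6052 = 1.65.

1.65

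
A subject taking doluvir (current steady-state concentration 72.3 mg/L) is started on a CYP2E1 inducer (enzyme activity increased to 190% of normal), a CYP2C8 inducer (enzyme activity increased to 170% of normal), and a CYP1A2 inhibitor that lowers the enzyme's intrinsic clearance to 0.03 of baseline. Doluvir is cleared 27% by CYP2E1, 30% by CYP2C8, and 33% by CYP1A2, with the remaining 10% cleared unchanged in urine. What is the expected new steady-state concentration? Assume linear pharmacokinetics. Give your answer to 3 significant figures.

The CYP2E1 pathway (27% of clearance) is boosted to 1.9× activity: 0.27 × 1.9 = 0.513.
The CYP2C8 pathway (30% of clearance) increases to 1.7× activity: 0.3 × 1.7 = 0.51.
The CYP1A2 pathway (33% of clearance) falls to 0.03× activity: 0.33 × 0.03 = 0.0099.
Non-CYP routes (10%) are unchanged.
Relative clearance = 0.513 + 0.51 + 0.0099 + 0.1 = 1.1329.
Steady-state concentration ∝ 1/CL: new value = 72.3 / 1.1329 = 63.8 mg/L.

63.8 mg/L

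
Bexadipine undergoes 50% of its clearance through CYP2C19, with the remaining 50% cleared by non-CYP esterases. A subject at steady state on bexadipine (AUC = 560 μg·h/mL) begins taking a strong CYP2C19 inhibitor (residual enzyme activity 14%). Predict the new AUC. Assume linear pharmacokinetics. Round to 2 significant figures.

The CYP2C19 pathway (50% of clearance) is reduced to 0.14× activity: 0.5 × 0.14 = 0.07.
Non-CYP routes (50%) are unchanged.
Relative clearance = 0.07 + 0.5 = 0.57.
New AUC = baseline ÷ relative clearance = 560 / 0.57 = 9.8 × 10² μg·h/mL.

9.8 × 10² μg·h/mL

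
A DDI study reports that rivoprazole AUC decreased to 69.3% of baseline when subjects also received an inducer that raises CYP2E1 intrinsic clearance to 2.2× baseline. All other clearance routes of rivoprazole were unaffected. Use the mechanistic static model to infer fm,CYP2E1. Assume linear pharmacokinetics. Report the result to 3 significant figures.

CL'/CL = 1 / 0.693 = 1.443
2.2·fm + (1 − fm) = 1.443
fm = (1.443 − 1) / (2.2 − 1) = 0.369

0.369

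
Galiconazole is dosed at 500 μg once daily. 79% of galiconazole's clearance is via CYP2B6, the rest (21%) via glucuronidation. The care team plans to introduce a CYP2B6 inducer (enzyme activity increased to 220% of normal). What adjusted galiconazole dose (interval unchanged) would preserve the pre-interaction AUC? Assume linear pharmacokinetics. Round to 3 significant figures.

974 μg

The CYP2B6 pathway (79% of clearance) increases to 2.2× activity: 0.79 × 2.2 = 1.738.
Non-CYP routes (21%) are unchanged.
Relative clearance = 1.738 + 0.21 = 1.948.
Exposure is unchanged when dose changes in proportion to clearance. New dose = 500 μg × 1.948 = 974 μg.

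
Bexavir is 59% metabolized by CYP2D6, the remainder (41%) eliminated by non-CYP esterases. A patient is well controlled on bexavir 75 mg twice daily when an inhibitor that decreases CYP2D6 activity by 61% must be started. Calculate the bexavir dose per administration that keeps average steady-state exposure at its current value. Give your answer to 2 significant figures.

CYP2D6: 0.59 × 0.39 = 0.2301
Other: 0.41 (unchanged)
Relative clearance = 0.2301 + 0.41 = 0.6401.
Css,avg = (dose rate)/CL, so holding Css fixed requires dose ∝ CL: 75 × 0.6401 = 48 mg.

48 mg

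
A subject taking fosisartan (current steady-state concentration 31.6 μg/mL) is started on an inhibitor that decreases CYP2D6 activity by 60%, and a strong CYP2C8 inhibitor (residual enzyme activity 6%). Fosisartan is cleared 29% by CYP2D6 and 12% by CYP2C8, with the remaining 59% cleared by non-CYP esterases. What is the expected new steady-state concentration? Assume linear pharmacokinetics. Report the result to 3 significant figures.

44.3 μg/mL

The CYP2D6 pathway (29% of clearance) falls to 0.4× activity: 0.29 × 0.4 = 0.116.
The CYP2C8 pathway (12% of clearance) drops to 0.06× activity: 0.12 × 0.06 = 0.0072.
Non-CYP routes (59%) are unchanged.
New clearance relative to baseline: 0.116 + 0.0072 + 0.59 = 0.7132.
Dividing the baseline by the relative clearance: 31.6 / 0.7132 = 44.3 μg/mL.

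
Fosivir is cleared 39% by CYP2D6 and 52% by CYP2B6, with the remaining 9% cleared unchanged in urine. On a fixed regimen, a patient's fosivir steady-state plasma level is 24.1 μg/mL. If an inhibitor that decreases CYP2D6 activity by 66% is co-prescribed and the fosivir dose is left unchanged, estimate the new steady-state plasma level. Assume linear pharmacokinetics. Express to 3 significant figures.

32.5 μg/mL

CYP2D6: 0.39 × 0.34 = 0.1326
CYP2B6: 0.52 (unchanged)
Other: 0.09 (unchanged)
Relative clearance = 0.1326 + 0.52 + 0.09 = 0.7426.
With dosing unchanged, steady-state plasma level scales as 1/CL: 24.1 / 0.7426 = 32.5 μg/mL.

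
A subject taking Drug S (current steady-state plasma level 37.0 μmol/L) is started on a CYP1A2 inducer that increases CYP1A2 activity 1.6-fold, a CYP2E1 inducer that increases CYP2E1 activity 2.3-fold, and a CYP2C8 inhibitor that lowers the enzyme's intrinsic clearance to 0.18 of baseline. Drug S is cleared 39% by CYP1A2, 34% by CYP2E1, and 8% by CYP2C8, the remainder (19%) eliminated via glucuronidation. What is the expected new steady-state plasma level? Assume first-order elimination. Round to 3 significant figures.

23.0 μmol/L

The CYP1A2 pathway (39% of clearance) increases to 1.6× activity: 0.39 × 1.6 = 0.624.
The CYP2E1 pathway (34% of clearance) is boosted to 2.3× activity: 0.34 × 2.3 = 0.782.
The CYP2C8 pathway (8% of clearance) drops to 0.18× activity: 0.08 × 0.18 = 0.0144.
Non-CYP routes (19%) are unchanged.
New clearance relative to baseline: 0.624 + 0.782 + 0.0144 + 0.19 = 1.6104.
Dividing the baseline by the relative clearance: 37.0 / 1.6104 = 23.0 μmol/L.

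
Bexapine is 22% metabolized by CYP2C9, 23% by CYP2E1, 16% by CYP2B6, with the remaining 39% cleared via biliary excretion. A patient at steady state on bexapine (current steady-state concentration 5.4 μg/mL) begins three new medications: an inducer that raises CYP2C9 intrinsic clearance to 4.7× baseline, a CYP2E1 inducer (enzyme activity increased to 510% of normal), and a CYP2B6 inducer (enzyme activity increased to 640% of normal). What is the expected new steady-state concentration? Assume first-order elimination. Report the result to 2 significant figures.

1.5 μg/mL

The CYP2C9 pathway (22% of clearance) rises to 4.7× activity: 0.22 × 4.7 = 1.034.
The CYP2E1 pathway (23% of clearance) increases to 5.1× activity: 0.23 × 5.1 = 1.173.
The CYP2B6 pathway (16% of clearance) increases to 6.4× activity: 0.16 × 6.4 = 1.024.
Non-CYP routes (39%) are unchanged.
New clearance relative to baseline: 1.034 + 1.173 + 1.024 + 0.39 = 3.621.
New steady-state concentration = 5.4 / 3.621 = 1.5 μg/mL (concentration scales inversely with clearance).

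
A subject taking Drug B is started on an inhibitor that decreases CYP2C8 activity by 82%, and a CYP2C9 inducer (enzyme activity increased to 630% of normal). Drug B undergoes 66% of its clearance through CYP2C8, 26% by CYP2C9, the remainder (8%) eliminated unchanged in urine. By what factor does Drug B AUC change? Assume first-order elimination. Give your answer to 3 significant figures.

The CYP2C8 pathway (66% of clearance) drops to 0.18× activity: 0.66 × 0.18 = 0.1188.
The CYP2C9 pathway (26% of clearance) increases to 6.3× activity: 0.26 × 6.3 = 1.638.
The remaining 8% of clearance is unaffected.
Relative clearance = 0.1188 + 1.638 + 0.08 = 1.8368.
Because AUC varies inversely with clearance, the combined effect is 1 / 1.8368 = 0.544.

0.544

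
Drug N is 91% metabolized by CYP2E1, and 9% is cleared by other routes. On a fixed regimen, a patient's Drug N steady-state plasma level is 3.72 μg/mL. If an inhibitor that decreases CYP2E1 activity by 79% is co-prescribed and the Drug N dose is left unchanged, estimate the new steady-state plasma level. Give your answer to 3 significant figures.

CYP2E1: 0.91 × 0.21 = 0.1911
Other: 0.09 (unchanged)
CL_new/CL_old = 0.1911 + 0.09 = 0.2811.
With dosing unchanged, steady-state plasma level scales as 1/CL: 3.72 / 0.2811 = 13.2 μg/mL.

13.2 μg/mL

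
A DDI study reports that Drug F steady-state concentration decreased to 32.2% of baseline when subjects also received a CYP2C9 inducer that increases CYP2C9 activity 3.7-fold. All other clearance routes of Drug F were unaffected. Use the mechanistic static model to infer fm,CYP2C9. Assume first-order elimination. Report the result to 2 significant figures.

0.78

Let fm be the CYP2C9 fraction. New clearance relative to baseline = fm × 3.7 + (1 − fm).
Steady-state concentration ratio = 1 / (new CL fraction), so new CL fraction = 1 / 0.322 = 3.106.
fm × 3.7 + 1 − fm = 3.106  ⇒  fm × (3.7 − 1) = 2.106  ⇒  fm = 0.78.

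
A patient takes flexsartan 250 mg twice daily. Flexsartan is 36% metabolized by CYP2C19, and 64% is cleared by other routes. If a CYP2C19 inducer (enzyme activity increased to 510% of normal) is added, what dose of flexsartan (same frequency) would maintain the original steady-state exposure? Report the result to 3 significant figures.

619 mg

The CYP2C19 pathway (36% of clearance) rises to 5.1× activity: 0.36 × 5.1 = 1.836.
The remaining 64% of clearance is unaffected.
New clearance relative to baseline: 1.836 + 0.64 = 2.476.
To maintain the same steady-state level, dose must scale with clearance: new dose = 250 × 2.476 = 619 mg.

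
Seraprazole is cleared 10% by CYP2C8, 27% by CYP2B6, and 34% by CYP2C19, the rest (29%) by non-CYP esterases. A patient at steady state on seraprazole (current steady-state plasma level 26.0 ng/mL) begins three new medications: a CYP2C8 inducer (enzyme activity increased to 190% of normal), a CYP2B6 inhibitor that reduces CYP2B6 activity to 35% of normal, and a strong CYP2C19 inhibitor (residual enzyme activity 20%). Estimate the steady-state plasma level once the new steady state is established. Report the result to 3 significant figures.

40.5 ng/mL

The CYP2C8 pathway (10% of clearance) is boosted to 1.9× activity: 0.1 × 1.9 = 0.19.
The CYP2B6 pathway (27% of clearance) falls to 0.35× activity: 0.27 × 0.35 = 0.0945.
The CYP2C19 pathway (34% of clearance) is reduced to 0.2× activity: 0.34 × 0.2 = 0.068.
The remaining 29% of clearance is unaffected.
CL_new/CL_old = 0.19 + 0.0945 + 0.068 + 0.29 = 0.6425.
Steady-state plasma level ∝ 1/CL: new value = 26.0 / 0.6425 = 40.5 ng/mL.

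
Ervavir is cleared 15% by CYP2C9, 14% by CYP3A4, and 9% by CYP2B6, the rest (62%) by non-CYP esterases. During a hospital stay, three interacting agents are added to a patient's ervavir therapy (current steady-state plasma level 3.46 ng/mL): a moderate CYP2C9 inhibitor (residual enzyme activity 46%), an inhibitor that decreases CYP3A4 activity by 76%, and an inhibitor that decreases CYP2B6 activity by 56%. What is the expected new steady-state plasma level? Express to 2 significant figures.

The CYP2C9 pathway (15% of clearance) falls to 0.46× activity: 0.15 × 0.46 = 0.069.
The CYP3A4 pathway (14% of clearance) drops to 0.24× activity: 0.14 × 0.24 = 0.0336.
The CYP2B6 pathway (9% of clearance) drops to 0.44× activity: 0.09 × 0.44 = 0.0396.
Non-CYP routes (62%) are unchanged.
CL_new/CL_old = 0.069 + 0.0336 + 0.0396 + 0.62 = 0.7622.
Dividing the baseline by the relative clearance: 3.46 / 0.7622 = 4.5 ng/mL.

4.5 ng/mL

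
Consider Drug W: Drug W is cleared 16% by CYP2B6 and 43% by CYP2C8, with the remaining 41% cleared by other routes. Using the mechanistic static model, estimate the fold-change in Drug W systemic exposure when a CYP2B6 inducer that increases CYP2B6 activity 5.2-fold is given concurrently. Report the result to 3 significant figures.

0.598

The CYP2B6 pathway (16% of clearance) is boosted to 5.2× activity: 0.16 × 5.2 = 0.832.
CYP2C8 (43%) and the residual 41% are unaffected.
CL_new/CL_old = 0.832 + 0.43 + 0.41 = 1.672.
Systemic exposure ratio = CL_old/CL_new = 1 / 1.672 = 0.598.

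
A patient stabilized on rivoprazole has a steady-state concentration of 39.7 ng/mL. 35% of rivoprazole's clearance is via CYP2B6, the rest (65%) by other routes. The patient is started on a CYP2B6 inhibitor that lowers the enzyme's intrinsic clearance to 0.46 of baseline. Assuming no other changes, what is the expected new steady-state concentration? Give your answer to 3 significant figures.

CYP2B6: 0.35 × 0.46 = 0.161
Other: 0.65 (unchanged)
Relative clearance = 0.161 + 0.65 = 0.811.
New steady-state concentration = baseline ÷ relative clearance = 39.7 / 0.811 = 49.0 ng/mL.

49.0 ng/mL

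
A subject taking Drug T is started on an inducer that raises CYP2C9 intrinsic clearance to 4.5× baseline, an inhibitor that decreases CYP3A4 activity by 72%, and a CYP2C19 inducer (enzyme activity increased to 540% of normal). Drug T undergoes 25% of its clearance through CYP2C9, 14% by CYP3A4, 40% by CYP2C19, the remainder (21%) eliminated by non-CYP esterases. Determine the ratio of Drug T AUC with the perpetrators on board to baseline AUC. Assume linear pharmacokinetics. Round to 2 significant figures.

The CYP2C9 pathway (25% of clearance) is boosted to 4.5× activity: 0.25 × 4.5 = 1.125.
The CYP3A4 pathway (14% of clearance) drops to 0.28× activity: 0.14 × 0.28 = 0.0392.
The CYP2C19 pathway (40% of clearance) increases to 5.4× activity: 0.4 × 5.4 = 2.16.
Non-CYP routes (21%) are unchanged.
CL_new/CL_old = 1.125 + 0.0392 + 2.16 + 0.21 = 3.5342.
Net AUC ratio = 1 / 3.5342 = 0.28.

0.28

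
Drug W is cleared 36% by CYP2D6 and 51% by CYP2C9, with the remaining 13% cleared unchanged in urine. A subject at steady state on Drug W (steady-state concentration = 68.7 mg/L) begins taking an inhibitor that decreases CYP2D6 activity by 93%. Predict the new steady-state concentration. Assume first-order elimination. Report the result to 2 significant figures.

1.0 × 10² mg/L

The CYP2D6 pathway (36% of clearance) falls to 0.07× activity: 0.36 × 0.07 = 0.0252.
CYP2C9 (51%) and the residual 13% are unaffected.
CL_new/CL_old = 0.0252 + 0.51 + 0.13 = 0.6652.
New steady-state concentration = baseline ÷ relative clearance = 68.7 / 0.6652 = 1.0 × 10² mg/L.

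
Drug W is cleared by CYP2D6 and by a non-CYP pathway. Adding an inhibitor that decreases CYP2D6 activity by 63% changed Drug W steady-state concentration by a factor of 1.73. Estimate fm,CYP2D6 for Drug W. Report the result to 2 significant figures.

CL'/CL = 1 / 1.73 = 0.578
0.37·fm + (1 − fm) = 0.578
fm = (0.578 − 1) / (0.37 − 1) = 0.67

0.67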